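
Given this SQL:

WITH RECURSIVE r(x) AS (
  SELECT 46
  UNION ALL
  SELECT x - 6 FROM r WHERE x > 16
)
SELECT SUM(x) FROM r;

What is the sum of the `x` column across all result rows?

186

Base: x=46.
Iteration 1: 46 > 16 holds -> x = 46 - 6 = 40.
Iteration 2: 40 > 16 holds -> x = 40 - 6 = 34.
Iteration 3: 34 > 16 holds -> x = 34 - 6 = 28.
Iteration 4: 28 > 16 holds -> x = 28 - 6 = 22.
Iteration 5: 22 > 16 holds -> x = 22 - 6 = 16.
Iteration 6: 16 > 16 fails; recursion stops.
SUM(x) = 46 + 40 + 34 + 28 + 22 + 16 = 186.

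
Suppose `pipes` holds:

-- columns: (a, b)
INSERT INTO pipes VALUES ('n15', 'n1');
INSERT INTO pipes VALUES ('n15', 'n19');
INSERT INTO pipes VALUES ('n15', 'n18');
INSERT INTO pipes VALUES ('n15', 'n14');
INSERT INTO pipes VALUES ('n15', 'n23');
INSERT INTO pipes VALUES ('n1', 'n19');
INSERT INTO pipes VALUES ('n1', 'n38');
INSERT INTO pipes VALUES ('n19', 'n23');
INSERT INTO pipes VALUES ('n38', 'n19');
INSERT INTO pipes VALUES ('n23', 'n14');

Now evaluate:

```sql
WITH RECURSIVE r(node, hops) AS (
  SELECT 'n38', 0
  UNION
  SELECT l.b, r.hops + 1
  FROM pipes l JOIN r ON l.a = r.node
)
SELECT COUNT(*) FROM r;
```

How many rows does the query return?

4

Base: (n38, hops=0).
Iteration 1: edges from {n38} -> (n19, hops=1).
Iteration 2: edges from {n19} -> (n23, hops=2).
Iteration 3: edges from {n23} -> (n14, hops=3).
Iteration 4: no outgoing edges from {n14}; recursion stops.
Total rows emitted: 4.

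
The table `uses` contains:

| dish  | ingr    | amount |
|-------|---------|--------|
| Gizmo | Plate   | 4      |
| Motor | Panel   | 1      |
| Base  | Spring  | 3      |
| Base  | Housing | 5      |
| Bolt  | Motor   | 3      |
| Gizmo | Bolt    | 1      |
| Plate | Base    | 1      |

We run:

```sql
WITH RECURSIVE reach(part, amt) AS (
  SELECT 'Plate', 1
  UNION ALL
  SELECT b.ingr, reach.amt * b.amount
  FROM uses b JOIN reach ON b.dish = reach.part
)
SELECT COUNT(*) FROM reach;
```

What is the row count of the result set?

4

Base: (Plate, amt=1).
Iteration 1: components of {Plate} -> Base = 1*1 = 1.
Iteration 2: components of {Base} -> Housing = 1*5 = 5, Spring = 1*3 = 3.
Iteration 3: no further components; recursion stops.
Total rows emitted: 4.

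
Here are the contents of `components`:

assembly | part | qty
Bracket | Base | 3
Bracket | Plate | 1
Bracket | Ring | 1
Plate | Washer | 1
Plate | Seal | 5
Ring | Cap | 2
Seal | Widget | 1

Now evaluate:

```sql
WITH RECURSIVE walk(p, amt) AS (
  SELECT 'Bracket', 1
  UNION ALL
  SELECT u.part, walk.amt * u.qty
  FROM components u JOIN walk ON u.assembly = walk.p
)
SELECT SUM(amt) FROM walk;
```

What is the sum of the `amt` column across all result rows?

19

Base: (Bracket, amt=1).
Iteration 1: components of {Bracket} -> Base = 1*3 = 3, Plate = 1*1 = 1, Ring = 1*1 = 1.
Iteration 2: components of {Base,Plate,Ring} -> Cap = 1*2 = 2, Seal = 1*5 = 5, Washer = 1*1 = 1.
Iteration 3: components of {Cap,Seal,Washer} -> Widget = 5*1 = 5.
Iteration 4: no further components; recursion stops.
SUM(amt) = 1 + 3 + 1 + 1 + 1 + 5 + 2 + 5 = 19.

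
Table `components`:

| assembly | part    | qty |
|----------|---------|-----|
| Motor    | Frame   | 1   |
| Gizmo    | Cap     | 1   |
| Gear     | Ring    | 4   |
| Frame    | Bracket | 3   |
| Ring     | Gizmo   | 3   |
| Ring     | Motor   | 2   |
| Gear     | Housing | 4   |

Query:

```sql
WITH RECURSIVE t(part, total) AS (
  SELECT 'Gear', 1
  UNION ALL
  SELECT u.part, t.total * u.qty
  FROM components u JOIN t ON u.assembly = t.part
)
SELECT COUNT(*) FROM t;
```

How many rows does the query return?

Base: (Gear, total=1).
Iteration 1: components of {Gear} -> Housing = 1*4 = 4, Ring = 1*4 = 4.
Iteration 2: components of {Housing,Ring} -> Gizmo = 4*3 = 12, Motor = 4*2 = 8.
Iteration 3: components of {Gizmo,Motor} -> Cap = 12*1 = 12, Frame = 8*1 = 8.
Iteration 4: components of {Cap,Frame} -> Bracket = 8*3 = 24.
Iteration 5: no further components; recursion stops.
Total rows emitted: 8.

8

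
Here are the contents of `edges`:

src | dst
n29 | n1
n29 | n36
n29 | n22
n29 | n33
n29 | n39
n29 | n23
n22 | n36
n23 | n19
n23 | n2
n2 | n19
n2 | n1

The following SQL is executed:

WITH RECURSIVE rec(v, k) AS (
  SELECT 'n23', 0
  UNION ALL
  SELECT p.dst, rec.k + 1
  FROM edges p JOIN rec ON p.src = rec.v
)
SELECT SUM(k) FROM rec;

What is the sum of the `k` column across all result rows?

6

Base: (n23, k=0).
Iteration 1: edges from {n23} -> (n19, k=1), (n2, k=1).
Iteration 2: edges from {n19,n2} -> (n1, k=2), (n19, k=2).
Iteration 3: no outgoing edges from {n1,n19}; recursion stops.
SUM(k) = 0 + 1 + 1 + 2 + 2 = 6.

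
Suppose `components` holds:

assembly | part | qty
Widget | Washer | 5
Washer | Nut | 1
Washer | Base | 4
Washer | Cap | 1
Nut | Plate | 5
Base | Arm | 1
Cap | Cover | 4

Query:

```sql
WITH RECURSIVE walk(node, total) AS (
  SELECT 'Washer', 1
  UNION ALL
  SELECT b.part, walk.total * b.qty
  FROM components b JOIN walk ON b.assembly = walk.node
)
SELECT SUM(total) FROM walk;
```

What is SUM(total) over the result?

20

Base: (Washer, total=1).
Iteration 1: components of {Washer} -> Base = 1*4 = 4, Cap = 1*1 = 1, Nut = 1*1 = 1.
Iteration 2: components of {Base,Cap,Nut} -> Arm = 4*1 = 4, Cover = 1*4 = 4, Plate = 1*5 = 5.
Iteration 3: no further components; recursion stops.
SUM(total) = 1 + 1 + 4 + 1 + 5 + 4 + 4 = 20.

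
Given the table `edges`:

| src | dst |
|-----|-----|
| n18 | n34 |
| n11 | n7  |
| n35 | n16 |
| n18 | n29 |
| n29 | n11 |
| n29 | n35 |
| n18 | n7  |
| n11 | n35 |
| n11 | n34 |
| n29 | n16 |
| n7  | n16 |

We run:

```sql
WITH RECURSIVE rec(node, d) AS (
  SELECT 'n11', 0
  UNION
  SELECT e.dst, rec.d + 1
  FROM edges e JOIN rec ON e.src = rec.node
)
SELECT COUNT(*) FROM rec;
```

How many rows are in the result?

5

Base: (n11, d=0).
Iteration 1: edges from {n11} -> (n34, d=1), (n35, d=1), (n7, d=1).
Iteration 2: edges from {n34,n35,n7} -> (n16, d=2). [UNION drops 1 duplicate row(s)]
Iteration 3: no outgoing edges from {n16}; recursion stops.
Total rows emitted: 5.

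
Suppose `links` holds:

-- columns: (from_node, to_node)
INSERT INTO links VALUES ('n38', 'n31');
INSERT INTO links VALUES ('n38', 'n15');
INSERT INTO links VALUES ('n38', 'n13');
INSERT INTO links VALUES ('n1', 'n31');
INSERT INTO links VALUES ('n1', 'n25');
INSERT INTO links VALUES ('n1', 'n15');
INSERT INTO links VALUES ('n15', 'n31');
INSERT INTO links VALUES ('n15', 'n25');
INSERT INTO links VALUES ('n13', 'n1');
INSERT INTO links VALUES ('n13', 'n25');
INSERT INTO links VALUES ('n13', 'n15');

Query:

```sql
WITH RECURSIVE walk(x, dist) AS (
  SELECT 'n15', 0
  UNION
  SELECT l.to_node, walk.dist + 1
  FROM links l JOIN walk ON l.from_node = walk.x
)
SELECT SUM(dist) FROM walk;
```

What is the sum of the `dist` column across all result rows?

Base: (n15, dist=0).
Iteration 1: edges from {n15} -> (n25, dist=1), (n31, dist=1).
Iteration 2: no outgoing edges from {n25,n31}; recursion stops.
SUM(dist) = 0 + 1 + 1 = 2.

2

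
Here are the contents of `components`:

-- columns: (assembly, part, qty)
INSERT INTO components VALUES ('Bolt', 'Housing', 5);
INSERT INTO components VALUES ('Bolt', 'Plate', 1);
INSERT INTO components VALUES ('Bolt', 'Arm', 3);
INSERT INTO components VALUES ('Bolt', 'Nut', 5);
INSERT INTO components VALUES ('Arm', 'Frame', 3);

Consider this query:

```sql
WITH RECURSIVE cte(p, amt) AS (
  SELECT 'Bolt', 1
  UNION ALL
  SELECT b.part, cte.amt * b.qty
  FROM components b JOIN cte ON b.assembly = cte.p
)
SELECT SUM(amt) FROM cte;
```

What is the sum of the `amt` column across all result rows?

Base: (Bolt, amt=1).
Iteration 1: components of {Bolt} -> Arm = 1*3 = 3, Housing = 1*5 = 5, Nut = 1*5 = 5, Plate = 1*1 = 1.
Iteration 2: components of {Arm,Housing,Nut,Plate} -> Frame = 3*3 = 9.
Iteration 3: no further components; recursion stops.
SUM(amt) = 1 + 5 + 1 + 3 + 5 + 9 = 24.

24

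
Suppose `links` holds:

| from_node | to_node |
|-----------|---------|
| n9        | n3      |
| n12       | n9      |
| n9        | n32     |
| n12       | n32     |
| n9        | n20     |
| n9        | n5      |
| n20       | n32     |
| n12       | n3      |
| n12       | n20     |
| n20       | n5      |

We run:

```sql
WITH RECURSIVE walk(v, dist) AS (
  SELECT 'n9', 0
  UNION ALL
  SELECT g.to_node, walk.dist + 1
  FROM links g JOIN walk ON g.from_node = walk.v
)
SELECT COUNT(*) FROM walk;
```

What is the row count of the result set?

7

Base: (n9, dist=0).
Iteration 1: edges from {n9} -> (n20, dist=1), (n3, dist=1), (n32, dist=1), (n5, dist=1).
Iteration 2: edges from {n20,n3,n32,n5} -> (n32, dist=2), (n5, dist=2).
Iteration 3: no outgoing edges from {n32,n5}; recursion stops.
Total rows emitted: 7.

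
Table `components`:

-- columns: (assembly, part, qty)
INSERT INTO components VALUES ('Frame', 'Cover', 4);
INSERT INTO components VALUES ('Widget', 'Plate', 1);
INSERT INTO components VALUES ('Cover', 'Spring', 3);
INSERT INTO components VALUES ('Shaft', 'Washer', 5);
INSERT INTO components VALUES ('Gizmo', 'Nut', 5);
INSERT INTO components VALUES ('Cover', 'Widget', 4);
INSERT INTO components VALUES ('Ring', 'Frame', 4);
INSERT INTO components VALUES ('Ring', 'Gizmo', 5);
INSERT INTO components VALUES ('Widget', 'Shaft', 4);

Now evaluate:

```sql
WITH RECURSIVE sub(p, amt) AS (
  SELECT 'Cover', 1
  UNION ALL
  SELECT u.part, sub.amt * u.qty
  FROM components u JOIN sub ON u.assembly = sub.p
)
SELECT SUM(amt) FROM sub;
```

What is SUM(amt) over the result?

108

Base: (Cover, amt=1).
Iteration 1: components of {Cover} -> Spring = 1*3 = 3, Widget = 1*4 = 4.
Iteration 2: components of {Spring,Widget} -> Plate = 4*1 = 4, Shaft = 4*4 = 16.
Iteration 3: components of {Plate,Shaft} -> Washer = 16*5 = 80.
Iteration 4: no further components; recursion stops.
SUM(amt) = 1 + 4 + 3 + 16 + 4 + 80 = 108.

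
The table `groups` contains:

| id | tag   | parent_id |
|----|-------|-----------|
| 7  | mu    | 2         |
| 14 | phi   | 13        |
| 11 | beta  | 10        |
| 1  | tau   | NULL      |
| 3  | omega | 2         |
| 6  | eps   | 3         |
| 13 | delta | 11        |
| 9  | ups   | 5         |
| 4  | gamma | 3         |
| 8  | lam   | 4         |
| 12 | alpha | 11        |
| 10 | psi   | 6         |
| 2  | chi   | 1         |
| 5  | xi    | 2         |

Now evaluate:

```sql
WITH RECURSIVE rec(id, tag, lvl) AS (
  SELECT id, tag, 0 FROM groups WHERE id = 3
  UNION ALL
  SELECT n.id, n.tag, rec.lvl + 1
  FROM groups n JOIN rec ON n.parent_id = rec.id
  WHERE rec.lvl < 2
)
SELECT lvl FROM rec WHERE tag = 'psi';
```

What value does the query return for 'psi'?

Base: id=3 (omega) at lvl 0.
Iteration 1: rows with parent_id in {3} -> gamma (id 4, lvl 1), eps (id 6, lvl 1).
Iteration 2: rows with parent_id in {4,6} -> lam (id 8, lvl 2), psi (id 10, lvl 2).
Iteration 3: lvl < 2 fails for all current rows; recursion stops.

2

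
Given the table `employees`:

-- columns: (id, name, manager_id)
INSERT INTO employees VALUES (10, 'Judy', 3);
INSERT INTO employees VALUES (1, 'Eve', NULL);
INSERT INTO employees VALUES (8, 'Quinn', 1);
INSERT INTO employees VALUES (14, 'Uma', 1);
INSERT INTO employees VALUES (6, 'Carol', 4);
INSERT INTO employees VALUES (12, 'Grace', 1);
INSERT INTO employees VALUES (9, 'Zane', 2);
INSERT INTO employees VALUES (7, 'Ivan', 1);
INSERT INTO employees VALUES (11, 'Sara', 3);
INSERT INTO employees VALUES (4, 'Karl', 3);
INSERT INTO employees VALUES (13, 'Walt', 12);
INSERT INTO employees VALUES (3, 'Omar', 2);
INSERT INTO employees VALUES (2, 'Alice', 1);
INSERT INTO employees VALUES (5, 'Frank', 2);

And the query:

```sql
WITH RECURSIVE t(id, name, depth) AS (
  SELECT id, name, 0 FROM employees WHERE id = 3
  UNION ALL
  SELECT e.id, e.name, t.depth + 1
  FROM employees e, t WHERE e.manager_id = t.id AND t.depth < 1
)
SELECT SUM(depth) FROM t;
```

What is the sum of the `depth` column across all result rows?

3

Base: id=3 (Omar) at depth 0.
Iteration 1: rows with manager_id in {3} -> Karl (id 4, depth 1), Judy (id 10, depth 1), Sara (id 11, depth 1).
Iteration 2: depth < 1 fails for all current rows; recursion stops.
SUM(depth) = 0 + 1 + 1 + 1 = 3.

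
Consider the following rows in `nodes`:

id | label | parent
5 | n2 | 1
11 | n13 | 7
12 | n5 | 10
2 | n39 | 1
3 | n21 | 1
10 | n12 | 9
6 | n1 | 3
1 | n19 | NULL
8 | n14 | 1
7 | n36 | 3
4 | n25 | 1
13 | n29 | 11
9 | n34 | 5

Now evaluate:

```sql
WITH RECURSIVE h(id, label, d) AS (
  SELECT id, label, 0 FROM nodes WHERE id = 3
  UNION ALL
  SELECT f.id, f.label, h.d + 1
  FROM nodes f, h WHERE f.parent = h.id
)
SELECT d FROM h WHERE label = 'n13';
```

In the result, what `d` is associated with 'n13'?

Base: id=3 (n21) at d 0.
Iteration 1: rows with parent in {3} -> n1 (id 6, d 1), n36 (id 7, d 1).
Iteration 2: rows with parent in {6,7} -> n13 (id 11, d 2).
Iteration 3: rows with parent in {11} -> n29 (id 13, d 3).
Iteration 4: no rows with parent in {13}; recursion stops.

2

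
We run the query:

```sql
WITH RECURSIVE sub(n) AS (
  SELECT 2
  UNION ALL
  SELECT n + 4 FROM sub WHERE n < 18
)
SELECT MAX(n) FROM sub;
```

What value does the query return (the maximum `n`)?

18

Base: n=2.
Iteration 1: 2 < 18 holds -> n = 2 + 4 = 6.
Iteration 2: 6 < 18 holds -> n = 6 + 4 = 10.
Iteration 3: 10 < 18 holds -> n = 10 + 4 = 14.
Iteration 4: 14 < 18 holds -> n = 14 + 4 = 18.
Iteration 5: 18 < 18 fails; recursion stops.
n values: 2, 6, 10, 14, 18; the maximum is 18.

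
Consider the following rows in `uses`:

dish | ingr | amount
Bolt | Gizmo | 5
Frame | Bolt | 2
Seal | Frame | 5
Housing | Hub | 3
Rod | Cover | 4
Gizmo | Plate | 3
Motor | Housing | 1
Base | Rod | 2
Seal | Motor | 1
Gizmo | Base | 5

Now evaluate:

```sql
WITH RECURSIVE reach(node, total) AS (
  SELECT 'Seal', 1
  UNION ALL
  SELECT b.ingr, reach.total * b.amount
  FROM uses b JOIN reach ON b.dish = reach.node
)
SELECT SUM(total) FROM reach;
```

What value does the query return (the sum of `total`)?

Base: (Seal, total=1).
Iteration 1: components of {Seal} -> Frame = 1*5 = 5, Motor = 1*1 = 1.
Iteration 2: components of {Frame,Motor} -> Bolt = 5*2 = 10, Housing = 1*1 = 1.
Iteration 3: components of {Bolt,Housing} -> Gizmo = 10*5 = 50, Hub = 1*3 = 3.
Iteration 4: components of {Gizmo,Hub} -> Base = 50*5 = 250, Plate = 50*3 = 150.
Iteration 5: components of {Base,Plate} -> Rod = 250*2 = 500.
Iteration 6: components of {Rod} -> Cover = 500*4 = 2000.
Iteration 7: no further components; recursion stops.
SUM(total) = 1 + 5 + 1 + 10 + 1 + 50 + 3 + 250 + 150 + 500 + 2000 = 2971.

2971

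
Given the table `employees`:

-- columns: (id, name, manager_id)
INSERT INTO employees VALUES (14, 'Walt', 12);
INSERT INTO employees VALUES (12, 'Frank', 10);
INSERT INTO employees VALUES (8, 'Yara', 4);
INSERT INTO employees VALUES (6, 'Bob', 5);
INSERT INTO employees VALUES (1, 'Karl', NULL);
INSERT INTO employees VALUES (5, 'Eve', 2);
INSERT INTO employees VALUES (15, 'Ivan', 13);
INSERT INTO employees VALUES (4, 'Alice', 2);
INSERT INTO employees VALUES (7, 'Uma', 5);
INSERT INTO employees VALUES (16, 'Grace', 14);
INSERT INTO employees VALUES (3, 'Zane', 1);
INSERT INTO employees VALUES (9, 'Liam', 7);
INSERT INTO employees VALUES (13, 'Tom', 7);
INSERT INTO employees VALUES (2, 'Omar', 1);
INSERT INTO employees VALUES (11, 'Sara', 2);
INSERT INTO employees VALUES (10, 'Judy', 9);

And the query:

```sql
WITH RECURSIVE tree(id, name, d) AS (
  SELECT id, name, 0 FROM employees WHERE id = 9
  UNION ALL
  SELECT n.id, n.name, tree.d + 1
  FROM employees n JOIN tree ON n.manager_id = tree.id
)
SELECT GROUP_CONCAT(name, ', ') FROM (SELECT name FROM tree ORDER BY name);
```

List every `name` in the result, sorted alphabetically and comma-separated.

Frank, Grace, Judy, Liam, Walt

Base: id=9 (Liam) at d 0.
Iteration 1: rows with manager_id in {9} -> Judy (id 10, d 1).
Iteration 2: rows with manager_id in {10} -> Frank (id 12, d 2).
Iteration 3: rows with manager_id in {12} -> Walt (id 14, d 3).
Iteration 4: rows with manager_id in {14} -> Grace (id 16, d 4).
Iteration 5: no rows with manager_id in {16}; recursion stops.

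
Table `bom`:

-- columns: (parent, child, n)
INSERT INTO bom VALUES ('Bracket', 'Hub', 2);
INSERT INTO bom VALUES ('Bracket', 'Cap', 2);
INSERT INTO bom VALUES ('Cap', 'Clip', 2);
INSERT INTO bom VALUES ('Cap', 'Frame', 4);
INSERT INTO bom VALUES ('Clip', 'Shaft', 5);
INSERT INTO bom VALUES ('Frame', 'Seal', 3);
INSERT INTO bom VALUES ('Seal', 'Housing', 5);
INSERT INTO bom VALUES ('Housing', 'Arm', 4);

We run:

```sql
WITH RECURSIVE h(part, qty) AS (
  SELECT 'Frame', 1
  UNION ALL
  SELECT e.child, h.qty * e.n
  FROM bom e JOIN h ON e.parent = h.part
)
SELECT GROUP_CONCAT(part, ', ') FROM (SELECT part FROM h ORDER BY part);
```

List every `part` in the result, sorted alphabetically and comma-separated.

Arm, Frame, Housing, Seal

Base: (Frame, qty=1).
Iteration 1: components of {Frame} -> Seal = 1*3 = 3.
Iteration 2: components of {Seal} -> Housing = 3*5 = 15.
Iteration 3: components of {Housing} -> Arm = 15*4 = 60.
Iteration 4: no further components; recursion stops.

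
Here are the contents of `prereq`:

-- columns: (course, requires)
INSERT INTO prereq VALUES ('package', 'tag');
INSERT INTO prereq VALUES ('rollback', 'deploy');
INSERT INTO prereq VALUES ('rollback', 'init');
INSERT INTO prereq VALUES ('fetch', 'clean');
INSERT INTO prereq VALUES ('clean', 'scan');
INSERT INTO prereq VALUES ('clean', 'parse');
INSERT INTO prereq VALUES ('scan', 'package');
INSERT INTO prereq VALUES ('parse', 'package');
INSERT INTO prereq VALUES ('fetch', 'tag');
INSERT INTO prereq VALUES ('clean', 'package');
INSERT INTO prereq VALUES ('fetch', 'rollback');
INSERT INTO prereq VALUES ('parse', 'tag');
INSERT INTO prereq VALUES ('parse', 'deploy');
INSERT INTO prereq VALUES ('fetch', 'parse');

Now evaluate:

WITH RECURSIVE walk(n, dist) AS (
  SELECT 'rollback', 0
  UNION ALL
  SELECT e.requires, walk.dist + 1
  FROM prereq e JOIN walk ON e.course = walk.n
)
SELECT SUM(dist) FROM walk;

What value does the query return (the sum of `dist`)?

2

Base: (rollback, dist=0).
Iteration 1: edges from {rollback} -> (deploy, dist=1), (init, dist=1).
Iteration 2: no outgoing edges from {deploy,init}; recursion stops.
SUM(dist) = 0 + 1 + 1 = 2.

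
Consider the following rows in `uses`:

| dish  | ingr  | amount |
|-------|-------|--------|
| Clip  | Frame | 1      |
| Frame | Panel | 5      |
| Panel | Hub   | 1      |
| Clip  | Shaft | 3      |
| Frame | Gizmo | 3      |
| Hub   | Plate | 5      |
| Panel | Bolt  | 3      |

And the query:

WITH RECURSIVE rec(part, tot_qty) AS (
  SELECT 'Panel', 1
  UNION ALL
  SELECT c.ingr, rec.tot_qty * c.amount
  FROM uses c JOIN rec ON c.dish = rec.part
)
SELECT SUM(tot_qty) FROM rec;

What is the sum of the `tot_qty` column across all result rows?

10

Base: (Panel, tot_qty=1).
Iteration 1: components of {Panel} -> Bolt = 1*3 = 3, Hub = 1*1 = 1.
Iteration 2: components of {Bolt,Hub} -> Plate = 1*5 = 5.
Iteration 3: no further components; recursion stops.
SUM(tot_qty) = 1 + 1 + 3 + 5 = 10.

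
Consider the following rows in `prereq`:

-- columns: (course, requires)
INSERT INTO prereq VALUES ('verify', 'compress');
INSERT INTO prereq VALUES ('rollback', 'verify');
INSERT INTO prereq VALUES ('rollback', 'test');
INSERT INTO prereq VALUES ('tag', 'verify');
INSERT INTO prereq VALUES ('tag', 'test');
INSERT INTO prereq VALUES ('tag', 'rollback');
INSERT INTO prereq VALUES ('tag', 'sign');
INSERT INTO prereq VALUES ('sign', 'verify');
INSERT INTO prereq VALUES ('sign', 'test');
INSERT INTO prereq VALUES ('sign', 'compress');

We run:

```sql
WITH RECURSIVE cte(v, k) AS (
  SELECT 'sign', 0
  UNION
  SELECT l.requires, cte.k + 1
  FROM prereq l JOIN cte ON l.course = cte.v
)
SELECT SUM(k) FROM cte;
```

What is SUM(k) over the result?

Base: (sign, k=0).
Iteration 1: edges from {sign} -> (compress, k=1), (test, k=1), (verify, k=1).
Iteration 2: edges from {compress,test,verify} -> (compress, k=2).
Iteration 3: no outgoing edges from {compress}; recursion stops.
SUM(k) = 0 + 1 + 1 + 1 + 2 = 5.

5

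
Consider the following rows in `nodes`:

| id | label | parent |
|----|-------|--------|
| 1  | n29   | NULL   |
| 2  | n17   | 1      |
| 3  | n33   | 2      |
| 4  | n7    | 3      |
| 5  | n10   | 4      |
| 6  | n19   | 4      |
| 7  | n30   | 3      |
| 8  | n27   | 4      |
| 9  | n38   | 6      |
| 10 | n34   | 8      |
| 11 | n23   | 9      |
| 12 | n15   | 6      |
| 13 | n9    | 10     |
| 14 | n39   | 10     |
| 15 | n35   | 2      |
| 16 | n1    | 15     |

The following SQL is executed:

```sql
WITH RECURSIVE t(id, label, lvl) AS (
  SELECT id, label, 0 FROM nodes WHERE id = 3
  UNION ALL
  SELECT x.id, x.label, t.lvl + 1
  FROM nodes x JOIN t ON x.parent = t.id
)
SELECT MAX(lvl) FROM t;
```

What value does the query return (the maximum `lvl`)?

Base: id=3 (n33) at lvl 0.
Iteration 1: rows with parent in {3} -> n7 (id 4, lvl 1), n30 (id 7, lvl 1).
Iteration 2: rows with parent in {4,7} -> n10 (id 5, lvl 2), n19 (id 6, lvl 2), n27 (id 8, lvl 2).
Iteration 3: rows with parent in {5,6,8} -> n38 (id 9, lvl 3), n34 (id 10, lvl 3), n15 (id 12, lvl 3).
Iteration 4: rows with parent in {9,10,12} -> n23 (id 11, lvl 4), n9 (id 13, lvl 4), n39 (id 14, lvl 4).
Iteration 5: no rows with parent in {11,13,14}; recursion stops.
lvl values: 0, 1, 1, 2, 2, 2, 3, 3, 3, 4, 4, 4; the maximum is 4.

4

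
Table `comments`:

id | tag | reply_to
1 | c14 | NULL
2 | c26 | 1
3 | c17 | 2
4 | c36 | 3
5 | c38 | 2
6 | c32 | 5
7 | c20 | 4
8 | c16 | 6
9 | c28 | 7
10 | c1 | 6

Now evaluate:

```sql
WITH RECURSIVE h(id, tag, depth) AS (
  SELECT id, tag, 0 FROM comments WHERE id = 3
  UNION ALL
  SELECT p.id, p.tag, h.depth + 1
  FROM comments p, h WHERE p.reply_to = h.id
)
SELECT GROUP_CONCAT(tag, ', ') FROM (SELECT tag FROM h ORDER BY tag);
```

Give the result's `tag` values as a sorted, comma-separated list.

Base: id=3 (c17) at depth 0.
Iteration 1: rows with reply_to in {3} -> c36 (id 4, depth 1).
Iteration 2: rows with reply_to in {4} -> c20 (id 7, depth 2).
Iteration 3: rows with reply_to in {7} -> c28 (id 9, depth 3).
Iteration 4: no rows with reply_to in {9}; recursion stops.

c17, c20, c28, c36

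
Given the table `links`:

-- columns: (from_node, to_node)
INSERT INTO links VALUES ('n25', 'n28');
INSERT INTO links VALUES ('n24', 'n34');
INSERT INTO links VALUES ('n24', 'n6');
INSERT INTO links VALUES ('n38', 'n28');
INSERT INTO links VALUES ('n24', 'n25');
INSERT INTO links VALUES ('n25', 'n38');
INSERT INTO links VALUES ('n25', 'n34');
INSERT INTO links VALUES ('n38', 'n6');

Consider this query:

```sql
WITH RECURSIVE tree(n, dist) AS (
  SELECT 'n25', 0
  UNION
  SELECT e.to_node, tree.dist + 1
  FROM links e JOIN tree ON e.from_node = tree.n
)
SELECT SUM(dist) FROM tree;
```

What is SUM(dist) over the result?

7

Base: (n25, dist=0).
Iteration 1: edges from {n25} -> (n28, dist=1), (n34, dist=1), (n38, dist=1).
Iteration 2: edges from {n28,n34,n38} -> (n28, dist=2), (n6, dist=2).
Iteration 3: no outgoing edges from {n28,n6}; recursion stops.
SUM(dist) = 0 + 1 + 1 + 1 + 2 + 2 = 7.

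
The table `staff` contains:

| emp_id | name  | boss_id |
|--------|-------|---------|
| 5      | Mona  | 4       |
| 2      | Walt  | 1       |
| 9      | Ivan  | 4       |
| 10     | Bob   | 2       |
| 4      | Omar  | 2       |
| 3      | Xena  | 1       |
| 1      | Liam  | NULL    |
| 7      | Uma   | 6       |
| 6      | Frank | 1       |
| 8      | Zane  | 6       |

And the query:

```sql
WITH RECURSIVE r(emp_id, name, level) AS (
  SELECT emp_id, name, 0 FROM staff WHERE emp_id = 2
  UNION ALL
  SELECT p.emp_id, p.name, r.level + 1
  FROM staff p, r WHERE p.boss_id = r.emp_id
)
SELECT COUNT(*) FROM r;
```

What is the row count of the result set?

Base: emp_id=2 (Walt) at level 0.
Iteration 1: rows with boss_id in {2} -> Omar (id 4, level 1), Bob (id 10, level 1).
Iteration 2: rows with boss_id in {4,10} -> Mona (id 5, level 2), Ivan (id 9, level 2).
Iteration 3: no rows with boss_id in {5,9}; recursion stops.
Total rows emitted: 5.

5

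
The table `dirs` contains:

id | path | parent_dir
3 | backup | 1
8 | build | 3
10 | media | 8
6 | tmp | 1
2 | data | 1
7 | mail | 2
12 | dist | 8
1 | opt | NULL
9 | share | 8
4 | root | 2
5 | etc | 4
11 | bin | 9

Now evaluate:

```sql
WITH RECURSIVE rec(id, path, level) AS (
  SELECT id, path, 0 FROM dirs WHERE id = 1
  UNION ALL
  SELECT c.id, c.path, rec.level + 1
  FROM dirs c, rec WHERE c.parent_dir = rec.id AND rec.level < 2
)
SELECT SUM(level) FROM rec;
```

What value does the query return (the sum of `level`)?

9

Base: id=1 (opt) at level 0.
Iteration 1: rows with parent_dir in {1} -> data (id 2, level 1), backup (id 3, level 1), tmp (id 6, level 1).
Iteration 2: rows with parent_dir in {2,3,6} -> root (id 4, level 2), mail (id 7, level 2), build (id 8, level 2).
Iteration 3: level < 2 fails for all current rows; recursion stops.
SUM(level) = 0 + 1 + 1 + 1 + 2 + 2 + 2 = 9.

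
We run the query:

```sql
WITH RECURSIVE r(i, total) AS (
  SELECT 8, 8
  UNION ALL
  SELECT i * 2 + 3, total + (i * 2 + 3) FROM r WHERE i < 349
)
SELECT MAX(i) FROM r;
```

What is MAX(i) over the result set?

349

Base: i=8, total=8.
Iteration 1: 8 < 349 holds -> i = 8 * 2 + 3 = 19, total = 8 + 19 = 27.
Iteration 2: 19 < 349 holds -> i = 19 * 2 + 3 = 41, total = 27 + 41 = 68.
Iteration 3: 41 < 349 holds -> i = 41 * 2 + 3 = 85, total = 68 + 85 = 153.
Iteration 4: 85 < 349 holds -> i = 85 * 2 + 3 = 173, total = 153 + 173 = 326.
Iteration 5: 173 < 349 holds -> i = 173 * 2 + 3 = 349, total = 326 + 349 = 675.
Iteration 6: 349 < 349 fails; recursion stops.
i values: 8, 19, 41, 85, 173, 349; the maximum is 349.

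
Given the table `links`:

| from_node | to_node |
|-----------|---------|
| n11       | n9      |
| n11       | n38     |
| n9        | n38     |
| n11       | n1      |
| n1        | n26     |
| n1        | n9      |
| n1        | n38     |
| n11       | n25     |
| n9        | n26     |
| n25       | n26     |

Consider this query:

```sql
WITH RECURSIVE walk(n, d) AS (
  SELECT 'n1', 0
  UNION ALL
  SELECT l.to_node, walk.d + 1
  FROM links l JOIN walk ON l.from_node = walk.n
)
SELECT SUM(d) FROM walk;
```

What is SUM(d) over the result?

Base: (n1, d=0).
Iteration 1: edges from {n1} -> (n26, d=1), (n38, d=1), (n9, d=1).
Iteration 2: edges from {n26,n38,n9} -> (n26, d=2), (n38, d=2).
Iteration 3: no outgoing edges from {n26,n38}; recursion stops.
SUM(d) = 0 + 1 + 1 + 1 + 2 + 2 = 7.

7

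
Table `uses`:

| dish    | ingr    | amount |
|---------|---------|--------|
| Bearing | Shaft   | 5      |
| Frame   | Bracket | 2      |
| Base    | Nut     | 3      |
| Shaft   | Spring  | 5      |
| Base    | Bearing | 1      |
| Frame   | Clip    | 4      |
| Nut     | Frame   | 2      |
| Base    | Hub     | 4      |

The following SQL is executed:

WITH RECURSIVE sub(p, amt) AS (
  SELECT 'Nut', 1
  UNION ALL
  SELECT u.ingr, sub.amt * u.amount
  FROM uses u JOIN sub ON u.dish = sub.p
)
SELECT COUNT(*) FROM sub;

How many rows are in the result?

4

Base: (Nut, amt=1).
Iteration 1: components of {Nut} -> Frame = 1*2 = 2.
Iteration 2: components of {Frame} -> Bracket = 2*2 = 4, Clip = 2*4 = 8.
Iteration 3: no further components; recursion stops.
Total rows emitted: 4.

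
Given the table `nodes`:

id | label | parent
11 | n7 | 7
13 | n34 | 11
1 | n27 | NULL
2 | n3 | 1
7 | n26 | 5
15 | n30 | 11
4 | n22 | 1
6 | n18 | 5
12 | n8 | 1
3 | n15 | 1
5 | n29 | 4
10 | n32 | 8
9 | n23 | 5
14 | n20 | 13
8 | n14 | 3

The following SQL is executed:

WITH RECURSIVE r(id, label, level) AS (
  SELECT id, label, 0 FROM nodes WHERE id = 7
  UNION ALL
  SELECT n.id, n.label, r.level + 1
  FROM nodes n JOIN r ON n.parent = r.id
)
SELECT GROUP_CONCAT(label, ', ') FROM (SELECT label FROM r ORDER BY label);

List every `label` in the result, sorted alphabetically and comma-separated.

n20, n26, n30, n34, n7

Base: id=7 (n26) at level 0.
Iteration 1: rows with parent in {7} -> n7 (id 11, level 1).
Iteration 2: rows with parent in {11} -> n34 (id 13, level 2), n30 (id 15, level 2).
Iteration 3: rows with parent in {13,15} -> n20 (id 14, level 3).
Iteration 4: no rows with parent in {14}; recursion stops.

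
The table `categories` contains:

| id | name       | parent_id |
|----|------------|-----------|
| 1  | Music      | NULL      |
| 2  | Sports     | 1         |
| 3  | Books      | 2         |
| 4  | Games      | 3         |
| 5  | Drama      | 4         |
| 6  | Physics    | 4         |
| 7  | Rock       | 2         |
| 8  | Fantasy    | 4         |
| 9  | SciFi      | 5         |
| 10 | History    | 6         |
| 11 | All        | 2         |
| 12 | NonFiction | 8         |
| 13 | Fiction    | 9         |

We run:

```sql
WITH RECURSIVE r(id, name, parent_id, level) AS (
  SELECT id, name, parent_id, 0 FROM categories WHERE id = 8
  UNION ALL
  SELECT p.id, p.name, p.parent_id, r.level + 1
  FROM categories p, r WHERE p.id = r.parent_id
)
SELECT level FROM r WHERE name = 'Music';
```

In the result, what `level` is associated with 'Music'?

Base: id=8 (Fantasy), parent_id=4, level 0.
Iteration 1: join on id=4 -> Games (id 4, parent_id=3, level 1).
Iteration 2: join on id=3 -> Books (id 3, parent_id=2, level 2).
Iteration 3: join on id=2 -> Sports (id 2, parent_id=1, level 3).
Iteration 4: join on id=1 -> Music (id 1, parent_id=NULL, level 4).
Iteration 5: parent_id is NULL; no match; recursion stops.

4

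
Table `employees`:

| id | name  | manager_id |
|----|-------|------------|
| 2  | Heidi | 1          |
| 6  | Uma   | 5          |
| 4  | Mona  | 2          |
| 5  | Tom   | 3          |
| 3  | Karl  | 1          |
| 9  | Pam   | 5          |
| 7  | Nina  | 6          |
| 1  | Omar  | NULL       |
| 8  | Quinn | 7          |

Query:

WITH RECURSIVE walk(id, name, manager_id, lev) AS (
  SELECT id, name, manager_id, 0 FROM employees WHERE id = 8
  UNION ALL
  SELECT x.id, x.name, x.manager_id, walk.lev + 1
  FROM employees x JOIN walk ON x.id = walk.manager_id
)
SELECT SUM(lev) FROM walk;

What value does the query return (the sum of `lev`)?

15

Base: id=8 (Quinn), manager_id=7, lev 0.
Iteration 1: join on id=7 -> Nina (id 7, manager_id=6, lev 1).
Iteration 2: join on id=6 -> Uma (id 6, manager_id=5, lev 2).
Iteration 3: join on id=5 -> Tom (id 5, manager_id=3, lev 3).
Iteration 4: join on id=3 -> Karl (id 3, manager_id=1, lev 4).
Iteration 5: join on id=1 -> Omar (id 1, manager_id=NULL, lev 5).
Iteration 6: manager_id is NULL; no match; recursion stops.
SUM(lev) = 0 + 1 + 2 + 3 + 4 + 5 = 15.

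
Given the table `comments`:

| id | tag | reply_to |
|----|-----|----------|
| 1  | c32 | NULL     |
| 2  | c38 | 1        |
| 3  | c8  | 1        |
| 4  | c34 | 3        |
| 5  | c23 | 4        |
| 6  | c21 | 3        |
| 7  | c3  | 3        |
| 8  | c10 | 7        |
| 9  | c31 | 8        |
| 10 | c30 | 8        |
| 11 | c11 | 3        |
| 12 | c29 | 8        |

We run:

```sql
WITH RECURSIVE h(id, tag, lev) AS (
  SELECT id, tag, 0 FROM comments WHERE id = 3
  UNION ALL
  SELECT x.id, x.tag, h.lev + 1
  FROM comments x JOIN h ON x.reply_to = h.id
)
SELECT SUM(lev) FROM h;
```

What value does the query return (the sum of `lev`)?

Base: id=3 (c8) at lev 0.
Iteration 1: rows with reply_to in {3} -> c34 (id 4, lev 1), c21 (id 6, lev 1), c3 (id 7, lev 1), c11 (id 11, lev 1).
Iteration 2: rows with reply_to in {4,6,7,11} -> c23 (id 5, lev 2), c10 (id 8, lev 2).
Iteration 3: rows with reply_to in {5,8} -> c31 (id 9, lev 3), c30 (id 10, lev 3), c29 (id 12, lev 3).
Iteration 4: no rows with reply_to in {9,10,12}; recursion stops.
SUM(lev) = 0 + 1 + 1 + 1 + 1 + 2 + 2 + 3 + 3 + 3 = 17.

17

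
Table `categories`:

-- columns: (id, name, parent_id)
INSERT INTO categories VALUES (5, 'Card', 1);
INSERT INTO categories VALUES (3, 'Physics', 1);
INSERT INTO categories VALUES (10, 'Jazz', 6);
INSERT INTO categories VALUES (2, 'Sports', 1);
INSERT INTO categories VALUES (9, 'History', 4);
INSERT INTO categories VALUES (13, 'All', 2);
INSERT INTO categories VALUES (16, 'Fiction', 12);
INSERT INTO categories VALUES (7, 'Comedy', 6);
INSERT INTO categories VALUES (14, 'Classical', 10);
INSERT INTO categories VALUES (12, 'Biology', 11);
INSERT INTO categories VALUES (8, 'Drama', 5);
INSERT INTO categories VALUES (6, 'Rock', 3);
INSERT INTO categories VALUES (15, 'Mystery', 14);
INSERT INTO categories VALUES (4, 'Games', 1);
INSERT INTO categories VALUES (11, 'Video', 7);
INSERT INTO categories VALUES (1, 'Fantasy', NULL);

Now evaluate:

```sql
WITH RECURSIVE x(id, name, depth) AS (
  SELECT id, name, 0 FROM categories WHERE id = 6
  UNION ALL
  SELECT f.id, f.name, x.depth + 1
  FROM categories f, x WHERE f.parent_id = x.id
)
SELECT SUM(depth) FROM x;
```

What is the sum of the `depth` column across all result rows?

Base: id=6 (Rock) at depth 0.
Iteration 1: rows with parent_id in {6} -> Comedy (id 7, depth 1), Jazz (id 10, depth 1).
Iteration 2: rows with parent_id in {7,10} -> Video (id 11, depth 2), Classical (id 14, depth 2).
Iteration 3: rows with parent_id in {11,14} -> Biology (id 12, depth 3), Mystery (id 15, depth 3).
Iteration 4: rows with parent_id in {12,15} -> Fiction (id 16, depth 4).
Iteration 5: no rows with parent_id in {16}; recursion stops.
SUM(depth) = 0 + 1 + 1 + 2 + 2 + 3 + 3 + 4 = 16.

16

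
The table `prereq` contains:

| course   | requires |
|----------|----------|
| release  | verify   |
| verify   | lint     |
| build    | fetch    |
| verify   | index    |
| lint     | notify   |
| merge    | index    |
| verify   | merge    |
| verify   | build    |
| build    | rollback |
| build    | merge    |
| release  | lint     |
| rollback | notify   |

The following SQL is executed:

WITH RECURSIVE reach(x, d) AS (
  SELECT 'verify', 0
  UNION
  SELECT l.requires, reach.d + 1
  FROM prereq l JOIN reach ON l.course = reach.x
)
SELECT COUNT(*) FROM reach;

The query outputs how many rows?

12

Base: (verify, d=0).
Iteration 1: edges from {verify} -> (build, d=1), (index, d=1), (lint, d=1), (merge, d=1).
Iteration 2: edges from {build,index,lint,merge} -> (fetch, d=2), (index, d=2), (merge, d=2), (notify, d=2), (rollback, d=2).
Iteration 3: edges from {fetch,index,merge,notify,rollback} -> (index, d=3), (notify, d=3).
Iteration 4: no outgoing edges from {index,notify}; recursion stops.
Total rows emitted: 12.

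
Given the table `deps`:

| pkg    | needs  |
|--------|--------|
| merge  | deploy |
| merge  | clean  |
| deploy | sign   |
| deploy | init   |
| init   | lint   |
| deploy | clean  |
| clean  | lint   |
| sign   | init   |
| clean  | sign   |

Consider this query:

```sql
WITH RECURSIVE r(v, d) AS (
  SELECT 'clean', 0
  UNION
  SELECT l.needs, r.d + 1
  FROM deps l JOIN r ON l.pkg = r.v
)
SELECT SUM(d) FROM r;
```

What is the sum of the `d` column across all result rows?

Base: (clean, d=0).
Iteration 1: edges from {clean} -> (lint, d=1), (sign, d=1).
Iteration 2: edges from {lint,sign} -> (init, d=2).
Iteration 3: edges from {init} -> (lint, d=3).
Iteration 4: no outgoing edges from {lint}; recursion stops.
SUM(d) = 0 + 1 + 1 + 2 + 3 = 7.

7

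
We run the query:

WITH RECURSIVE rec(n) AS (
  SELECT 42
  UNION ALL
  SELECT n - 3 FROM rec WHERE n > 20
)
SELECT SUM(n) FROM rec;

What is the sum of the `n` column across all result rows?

Base: n=42.
Iteration 1: 42 > 20 holds -> n = 42 - 3 = 39.
Iteration 2: 39 > 20 holds -> n = 39 - 3 = 36.
Iteration 3: 36 > 20 holds -> n = 36 - 3 = 33.
Iteration 4: 33 > 20 holds -> n = 33 - 3 = 30.
Iteration 5: 30 > 20 holds -> n = 30 - 3 = 27.
Iteration 6: 27 > 20 holds -> n = 27 - 3 = 24.
Iteration 7: 24 > 20 holds -> n = 24 - 3 = 21.
Iteration 8: 21 > 20 holds -> n = 21 - 3 = 18.
Iteration 9: 18 > 20 fails; recursion stops.
SUM(n) = 42 + 39 + 36 + 33 + 30 + 27 + 24 + 21 + 18 = 270.

270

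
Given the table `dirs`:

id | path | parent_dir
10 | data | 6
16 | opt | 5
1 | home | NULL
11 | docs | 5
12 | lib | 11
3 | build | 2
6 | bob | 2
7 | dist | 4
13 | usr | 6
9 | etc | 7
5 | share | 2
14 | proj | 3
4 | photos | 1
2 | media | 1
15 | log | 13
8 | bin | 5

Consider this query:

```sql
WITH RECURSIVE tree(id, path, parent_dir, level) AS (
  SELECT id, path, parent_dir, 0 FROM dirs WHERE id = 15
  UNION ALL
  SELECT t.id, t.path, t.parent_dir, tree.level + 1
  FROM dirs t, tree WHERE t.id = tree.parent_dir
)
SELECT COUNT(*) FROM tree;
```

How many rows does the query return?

Base: id=15 (log), parent_dir=13, level 0.
Iteration 1: join on id=13 -> usr (id 13, parent_dir=6, level 1).
Iteration 2: join on id=6 -> bob (id 6, parent_dir=2, level 2).
Iteration 3: join on id=2 -> media (id 2, parent_dir=1, level 3).
Iteration 4: join on id=1 -> home (id 1, parent_dir=NULL, level 4).
Iteration 5: parent_dir is NULL; no match; recursion stops.
Total rows emitted: 5.

5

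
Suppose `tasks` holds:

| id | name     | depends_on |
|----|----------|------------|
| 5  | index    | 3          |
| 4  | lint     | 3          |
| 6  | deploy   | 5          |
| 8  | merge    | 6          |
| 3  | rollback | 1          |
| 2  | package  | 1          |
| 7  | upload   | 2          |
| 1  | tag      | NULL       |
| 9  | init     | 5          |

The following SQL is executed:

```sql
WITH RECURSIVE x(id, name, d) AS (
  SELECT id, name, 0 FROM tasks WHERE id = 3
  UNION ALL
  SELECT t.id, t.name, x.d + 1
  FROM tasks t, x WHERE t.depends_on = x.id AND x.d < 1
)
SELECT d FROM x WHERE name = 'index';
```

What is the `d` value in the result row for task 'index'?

Base: id=3 (rollback) at d 0.
Iteration 1: rows with depends_on in {3} -> lint (id 4, d 1), index (id 5, d 1).
Iteration 2: d < 1 fails for all current rows; recursion stops.

1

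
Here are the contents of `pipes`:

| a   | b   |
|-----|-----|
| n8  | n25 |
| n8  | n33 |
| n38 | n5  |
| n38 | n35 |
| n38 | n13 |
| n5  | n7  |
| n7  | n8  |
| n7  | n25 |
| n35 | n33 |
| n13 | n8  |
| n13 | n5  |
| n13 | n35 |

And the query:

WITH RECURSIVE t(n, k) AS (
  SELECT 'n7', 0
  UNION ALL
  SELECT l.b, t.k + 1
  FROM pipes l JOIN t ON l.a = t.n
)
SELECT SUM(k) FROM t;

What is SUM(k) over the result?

Base: (n7, k=0).
Iteration 1: edges from {n7} -> (n25, k=1), (n8, k=1).
Iteration 2: edges from {n25,n8} -> (n25, k=2), (n33, k=2).
Iteration 3: no outgoing edges from {n25,n33}; recursion stops.
SUM(k) = 0 + 1 + 1 + 2 + 2 = 6.

6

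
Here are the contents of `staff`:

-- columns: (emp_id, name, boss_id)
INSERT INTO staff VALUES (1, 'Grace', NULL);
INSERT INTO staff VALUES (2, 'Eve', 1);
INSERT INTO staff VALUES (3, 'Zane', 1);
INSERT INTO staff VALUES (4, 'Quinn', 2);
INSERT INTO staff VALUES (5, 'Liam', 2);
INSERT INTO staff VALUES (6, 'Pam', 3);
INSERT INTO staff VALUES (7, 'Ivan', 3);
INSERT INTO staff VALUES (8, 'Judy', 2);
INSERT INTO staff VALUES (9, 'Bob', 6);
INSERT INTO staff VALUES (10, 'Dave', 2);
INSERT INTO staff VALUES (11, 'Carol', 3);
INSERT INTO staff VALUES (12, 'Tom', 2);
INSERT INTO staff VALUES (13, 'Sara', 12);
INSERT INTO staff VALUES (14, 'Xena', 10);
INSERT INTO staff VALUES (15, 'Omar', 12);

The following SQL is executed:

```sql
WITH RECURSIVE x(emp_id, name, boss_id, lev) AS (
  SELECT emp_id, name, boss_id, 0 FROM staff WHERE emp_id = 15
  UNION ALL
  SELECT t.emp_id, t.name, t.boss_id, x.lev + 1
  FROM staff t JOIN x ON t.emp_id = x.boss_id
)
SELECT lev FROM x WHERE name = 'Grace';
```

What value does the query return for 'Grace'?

Base: emp_id=15 (Omar), boss_id=12, lev 0.
Iteration 1: join on emp_id=12 -> Tom (id 12, boss_id=2, lev 1).
Iteration 2: join on emp_id=2 -> Eve (id 2, boss_id=1, lev 2).
Iteration 3: join on emp_id=1 -> Grace (id 1, boss_id=NULL, lev 3).
Iteration 4: boss_id is NULL; no match; recursion stops.

3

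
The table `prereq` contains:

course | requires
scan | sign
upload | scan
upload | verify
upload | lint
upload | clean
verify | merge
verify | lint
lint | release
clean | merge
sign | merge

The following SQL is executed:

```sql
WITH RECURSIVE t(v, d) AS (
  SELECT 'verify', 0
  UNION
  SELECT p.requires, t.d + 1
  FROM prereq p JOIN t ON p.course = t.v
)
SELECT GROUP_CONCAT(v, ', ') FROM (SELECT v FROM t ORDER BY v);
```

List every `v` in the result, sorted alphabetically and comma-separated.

Base: (verify, d=0).
Iteration 1: edges from {verify} -> (lint, d=1), (merge, d=1).
Iteration 2: edges from {lint,merge} -> (release, d=2).
Iteration 3: no outgoing edges from {release}; recursion stops.

lint, merge, release, verify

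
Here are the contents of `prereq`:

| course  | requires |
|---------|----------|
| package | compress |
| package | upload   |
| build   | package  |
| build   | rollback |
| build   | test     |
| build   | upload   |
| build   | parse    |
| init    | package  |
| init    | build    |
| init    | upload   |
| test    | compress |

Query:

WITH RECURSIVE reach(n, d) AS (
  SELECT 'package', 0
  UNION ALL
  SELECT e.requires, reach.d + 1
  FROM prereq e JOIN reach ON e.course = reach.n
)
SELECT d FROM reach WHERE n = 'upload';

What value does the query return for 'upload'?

1

Base: (package, d=0).
Iteration 1: edges from {package} -> (compress, d=1), (upload, d=1).
Iteration 2: no outgoing edges from {compress,upload}; recursion stops.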